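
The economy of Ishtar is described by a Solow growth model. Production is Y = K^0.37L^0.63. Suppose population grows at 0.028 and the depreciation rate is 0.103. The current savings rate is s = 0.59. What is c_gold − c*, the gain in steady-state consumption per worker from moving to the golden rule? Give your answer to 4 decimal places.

The effective depreciation rate is n + δ = 0.028 + 0.103 = 0.131.
Current steady state (s = 0.59): k* = (0.59/0.131)^(1/0.63) ≈ 10.9001, y* = 10.9001^0.37 ≈ 2.4202, c* = (1−0.59)·2.4202 ≈ 0.9923.
At the golden rule the marginal product of capital equals n+δ: 0.37·k^(0.37−1) = 0.131. Solving, k_gold = (0.37/0.131)^(1/0.63) ≈ 5.1971.
y_gold = 5.1971^0.37 ≈ 1.8401, c_gold = y_gold − 0.131·k_gold ≈ 1.1592.
Gain: Δc = 1.1592 − 0.9923 ≈ 0.1670.

Δc ≈ 0.1670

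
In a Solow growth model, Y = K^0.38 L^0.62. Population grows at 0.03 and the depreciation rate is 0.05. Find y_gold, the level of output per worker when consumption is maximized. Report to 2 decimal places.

y_gold ≈ 2.60

n + δ = 0.03 + 0.05 = 0.08.
Setting f'(k) = n+δ gives 0.38·k^(0.38−1) = 0.08, hence k_gold = (0.38/0.08)^(1/0.62) ≈ 12.3436.
Output: y_gold = k_gold^0.38 = 12.3436^0.38 ≈ 2.5986.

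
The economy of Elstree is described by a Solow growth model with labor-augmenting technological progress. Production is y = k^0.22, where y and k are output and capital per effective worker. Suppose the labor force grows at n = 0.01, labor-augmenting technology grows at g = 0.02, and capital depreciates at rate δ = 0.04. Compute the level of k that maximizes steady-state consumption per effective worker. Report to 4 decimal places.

The effective depreciation rate is n + g + δ = 0.01 + 0.02 + 0.04 = 0.07.
Setting f'(k) = n+g+δ gives 0.22·k^(0.22−1) = 0.07, hence k_gold = (0.22/0.07)^(1/0.78) ≈ 4.3411.

k_gold ≈ 4.3411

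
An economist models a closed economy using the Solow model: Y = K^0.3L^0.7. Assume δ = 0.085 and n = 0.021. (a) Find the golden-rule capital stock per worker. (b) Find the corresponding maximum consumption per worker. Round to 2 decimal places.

(a) k_gold ≈ 4.42; (b) c_gold ≈ 1.09

The effective depreciation rate is n + δ = 0.021 + 0.085 = 0.106.
At the golden rule the marginal product of capital equals n+δ: 0.3·k^(0.3−1) = 0.106. Solving, k_gold = (0.3/0.106)^(1/0.7) ≈ 4.4203.
y_gold = 4.4203^0.3 ≈ 1.5618; c_gold = y_gold − 0.106·k_gold ≈ 1.0933.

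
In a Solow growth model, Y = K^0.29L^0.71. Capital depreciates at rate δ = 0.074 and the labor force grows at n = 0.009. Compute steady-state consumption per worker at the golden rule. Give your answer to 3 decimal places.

c_gold ≈ 1.184

Break-even investment rate: n + δ = 0.009 + 0.074 = 0.083.
Golden rule sets MPK = n+δ: 0.29·k^(0.29−1) = 0.083, so k_gold = (0.29/0.083)^(1/0.71) ≈ 5.8242.
y_gold = 5.8242^0.29 ≈ 1.6669.
c_gold = y_gold − (n+δ)·k_gold = 1.6669 − 0.083·5.8242 ≈ 1.1835.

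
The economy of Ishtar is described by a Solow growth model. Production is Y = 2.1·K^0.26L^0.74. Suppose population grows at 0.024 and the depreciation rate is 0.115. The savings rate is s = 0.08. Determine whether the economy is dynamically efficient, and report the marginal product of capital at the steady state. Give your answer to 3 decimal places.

The effective depreciation rate is n + δ = 0.024 + 0.115 = 0.139.
Steady-state k*: s·A·k^0.26 = 0.139·k gives k* = (0.08·2.1/0.139)^(1/0.74) ≈ 1.2918.
MPK = 0.26·2.1·1.2918^(-0.74) ≈ 0.4517.
MPK > n+δ = 0.139, so the economy is dynamically efficient (under-saving).

dynamically efficient; MPK ≈ 0.452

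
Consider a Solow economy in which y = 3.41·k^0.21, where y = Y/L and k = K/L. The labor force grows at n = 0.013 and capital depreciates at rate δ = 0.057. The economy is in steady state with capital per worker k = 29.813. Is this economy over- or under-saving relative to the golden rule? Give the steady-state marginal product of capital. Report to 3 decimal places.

over-saving; MPK ≈ 0.049

Break-even investment rate: n + δ = 0.013 + 0.057 = 0.07.
MPK = 0.21·3.41·k^(0.21−1) = 0.21·3.41·29.813^(-0.79) ≈ 0.0490.
MPK < 0.07, so the economy is dynamically inefficient (over-saving).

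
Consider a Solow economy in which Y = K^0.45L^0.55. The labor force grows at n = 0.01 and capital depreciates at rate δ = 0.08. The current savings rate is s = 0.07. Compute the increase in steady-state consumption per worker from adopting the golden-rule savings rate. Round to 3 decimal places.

Capital per worker breaks even when investment replaces (n + δ)·k; here n + δ = 0.09.
Current steady state (s = 0.07): k* = (0.07/0.09)^(1/0.55) ≈ 0.6332, y* = 0.6332^0.45 ≈ 0.8141, c* = (1−0.07)·0.8141 ≈ 0.7572.
Setting f'(k) = n+δ gives 0.45·k^(0.45−1) = 0.09, hence k_gold = (0.45/0.09)^(1/0.55) ≈ 18.6575.
y_gold = 18.6575^0.45 ≈ 3.7315, c_gold = y_gold − 0.09·k_gold ≈ 2.0523.
Gain: Δc = 2.0523 − 0.7572 ≈ 1.2952.

Δc ≈ 1.295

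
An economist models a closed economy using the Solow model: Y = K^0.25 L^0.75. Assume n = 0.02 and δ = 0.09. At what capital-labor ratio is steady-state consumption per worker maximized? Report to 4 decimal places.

n + δ = 0.02 + 0.09 = 0.11.
Golden rule sets MPK = n+δ: 0.25·k^(0.25−1) = 0.11, so k_gold = (0.25/0.11)^(1/0.75) ≈ 2.9881.

k_gold ≈ 2.9881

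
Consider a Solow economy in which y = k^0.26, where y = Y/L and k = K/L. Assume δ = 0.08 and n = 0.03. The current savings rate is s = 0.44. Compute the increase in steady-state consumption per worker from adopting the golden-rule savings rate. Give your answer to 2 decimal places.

Δc ≈ 0.09

The effective depreciation rate is n + δ = 0.03 + 0.08 = 0.11.
Current steady state (s = 0.44): k* = (0.44/0.11)^(1/0.74) ≈ 6.5102, y* = 6.5102^0.26 ≈ 1.6276, c* = (1−0.44)·1.6276 ≈ 0.9114.
Golden rule sets MPK = n+δ: 0.26·k^(0.26−1) = 0.11, so k_gold = (0.26/0.11)^(1/0.74) ≈ 3.1977.
y_gold = 3.1977^0.26 ≈ 1.3529, c_gold = y_gold − 0.11·k_gold ≈ 1.0011.
Gain: Δc = 1.0011 − 0.9114 ≈ 0.0897.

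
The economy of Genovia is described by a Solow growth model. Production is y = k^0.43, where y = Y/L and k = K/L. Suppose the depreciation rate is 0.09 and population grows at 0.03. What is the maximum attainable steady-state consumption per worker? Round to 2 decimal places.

The effective depreciation rate is n + δ = 0.03 + 0.09 = 0.12.
Golden rule sets MPK = n+δ: 0.43·k^(0.43−1) = 0.12, so k_gold = (0.43/0.12)^(1/0.57) ≈ 9.3850.
y_gold = 9.3850^0.43 ≈ 2.6191.
c_gold = y_gold − (n+δ)·k_gold = 2.6191 − 0.12·9.3850 ≈ 1.4929.

c_gold ≈ 1.49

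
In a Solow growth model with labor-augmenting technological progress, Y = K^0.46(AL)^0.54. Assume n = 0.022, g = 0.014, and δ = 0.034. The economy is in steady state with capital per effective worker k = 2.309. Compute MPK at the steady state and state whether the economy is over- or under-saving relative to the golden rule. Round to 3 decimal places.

under-saving; MPK ≈ 0.293

The effective depreciation rate is n + g + δ = 0.022 + 0.014 + 0.034 = 0.07.
MPK = 0.46·k^(0.46−1) = 0.46·2.309^(-0.54) ≈ 0.2928.
MPK > 0.07, so the economy is dynamically efficient (under-saving).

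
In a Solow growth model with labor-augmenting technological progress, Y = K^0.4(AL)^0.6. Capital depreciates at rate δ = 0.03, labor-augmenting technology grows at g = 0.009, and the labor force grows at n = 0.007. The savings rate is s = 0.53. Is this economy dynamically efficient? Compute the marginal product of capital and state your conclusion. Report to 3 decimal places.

dynamically inefficient; MPK ≈ 0.035

Capital per effective worker breaks even when investment replaces (n + g + δ)·k; here n + g + δ = 0.046.
Steady-state k*: s·k^0.4 = 0.046·k gives k* = (0.53/0.046)^(1/0.6) ≈ 58.7756.
MPK = 0.4·58.7756^(-0.6) ≈ 0.0347.
MPK < n+g+δ = 0.046, so the economy is dynamically inefficient (over-saving).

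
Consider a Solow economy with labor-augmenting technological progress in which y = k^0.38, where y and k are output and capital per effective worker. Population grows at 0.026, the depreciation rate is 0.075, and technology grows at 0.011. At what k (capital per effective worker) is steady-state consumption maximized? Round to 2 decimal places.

k_gold ≈ 7.17

n + g + δ = 0.026 + 0.011 + 0.075 = 0.112.
At the golden rule the marginal product of capital equals n+g+δ: 0.38·k^(0.38−1) = 0.112. Solving, k_gold = (0.38/0.112)^(1/0.62) ≈ 7.1738.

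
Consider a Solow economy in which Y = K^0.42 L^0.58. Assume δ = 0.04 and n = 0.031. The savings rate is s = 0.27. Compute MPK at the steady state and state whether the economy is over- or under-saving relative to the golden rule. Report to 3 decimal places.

under-saving; MPK ≈ 0.110

n + δ = 0.031 + 0.04 = 0.071.
Steady-state k*: s·k^0.42 = 0.071·k gives k* = (0.27/0.071)^(1/0.58) ≈ 10.0042.
MPK = 0.42·10.0042^(-0.58) ≈ 0.1104.
MPK > n+δ = 0.071, so the economy is dynamically efficient (under-saving).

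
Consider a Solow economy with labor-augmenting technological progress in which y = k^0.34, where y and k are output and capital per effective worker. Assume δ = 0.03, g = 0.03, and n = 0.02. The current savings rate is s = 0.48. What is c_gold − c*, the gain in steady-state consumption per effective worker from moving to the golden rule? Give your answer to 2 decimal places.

Break-even investment rate: n + g + δ = 0.02 + 0.03 + 0.03 = 0.08.
Current steady state (s = 0.48): k* = (0.48/0.08)^(1/0.66) ≈ 15.1014, y* = 15.1014^0.34 ≈ 2.5169, c* = (1−0.48)·2.5169 ≈ 1.3088.
At the golden rule the marginal product of capital equals n+g+δ: 0.34·k^(0.34−1) = 0.08. Solving, k_gold = (0.34/0.08)^(1/0.66) ≈ 8.9558.
y_gold = 8.9558^0.34 ≈ 2.1072, c_gold = y_gold − 0.08·k_gold ≈ 1.3908.
Gain: Δc = 1.3908 − 1.3088 ≈ 0.0820.

Δc ≈ 0.08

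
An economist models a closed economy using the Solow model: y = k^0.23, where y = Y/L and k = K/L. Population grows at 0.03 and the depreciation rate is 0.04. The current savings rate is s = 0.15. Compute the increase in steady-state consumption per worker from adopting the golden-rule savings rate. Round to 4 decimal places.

Δc ≈ 0.0312

Break-even investment rate: n + δ = 0.03 + 0.04 = 0.07.
Current steady state (s = 0.15): k* = (0.15/0.07)^(1/0.77) ≈ 2.6907, y* = 2.6907^0.23 ≈ 1.2556, c* = (1−0.15)·1.2556 ≈ 1.0673.
Setting f'(k) = n+δ gives 0.23·k^(0.23−1) = 0.07, hence k_gold = (0.23/0.07)^(1/0.77) ≈ 4.6876.
y_gold = 4.6876^0.23 ≈ 1.4267, c_gold = y_gold − 0.07·k_gold ≈ 1.0985.
Gain: Δc = 1.0985 − 1.0673 ≈ 0.0312.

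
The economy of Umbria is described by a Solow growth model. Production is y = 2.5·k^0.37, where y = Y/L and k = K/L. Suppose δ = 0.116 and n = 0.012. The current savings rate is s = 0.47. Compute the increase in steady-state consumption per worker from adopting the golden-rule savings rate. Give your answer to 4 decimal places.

n + δ = 0.012 + 0.116 = 0.128.
Current steady state (s = 0.47): k* = (0.47·2.5/0.128)^(1/0.63) ≈ 33.7519, y* = 2.5·33.7519^0.37 ≈ 9.1920, c* = (1−0.47)·9.1920 ≈ 4.8718.
At the golden rule the marginal product of capital equals n+δ: 0.37·2.5·k^(0.37−1) = 0.128. Solving, k_gold = (0.37·2.5/0.128)^(1/0.63) ≈ 23.0879.
y_gold = 2.5·23.0879^0.37 ≈ 7.9872, c_gold = y_gold − 0.128·k_gold ≈ 5.0319.
Gain: Δc = 5.0319 − 4.8718 ≈ 0.1601.

Δc ≈ 0.1601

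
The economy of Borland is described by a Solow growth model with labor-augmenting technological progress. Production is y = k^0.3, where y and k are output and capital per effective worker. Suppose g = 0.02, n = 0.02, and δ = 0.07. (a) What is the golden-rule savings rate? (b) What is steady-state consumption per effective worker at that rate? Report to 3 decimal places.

n + g + δ = 0.02 + 0.02 + 0.07 = 0.11.
For Cobb-Douglas, s_gold equals capital's share: s_gold = 0.3.
Maximizing c = f(k) − (n+g+δ)·k gives f'(k) = n+g+δ, i.e. 0.3·k^(0.3−1) = 0.11, so k_gold = (0.3/0.11)^(1/0.7) ≈ 4.1925.
y_gold = 4.1925^0.3 ≈ 1.5372; c_gold = (1−0.3)·y_gold ≈ 1.0761.

(a) s_gold = 0.300; (b) c_gold ≈ 1.076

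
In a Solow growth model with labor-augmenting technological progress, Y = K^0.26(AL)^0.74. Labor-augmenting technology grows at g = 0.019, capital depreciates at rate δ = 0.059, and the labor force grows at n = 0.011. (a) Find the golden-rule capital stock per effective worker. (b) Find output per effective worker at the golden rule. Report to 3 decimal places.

Capital per effective worker breaks even when investment replaces (n + g + δ)·k; here n + g + δ = 0.089.
Maximizing c = f(k) − (n+g+δ)·k gives f'(k) = n+g+δ, i.e. 0.26·k^(0.26−1) = 0.089, so k_gold = (0.26/0.089)^(1/0.74) ≈ 4.2576.
y_gold = 4.2576^0.26 ≈ 1.4574.

(a) k_gold ≈ 4.258; (b) y_gold ≈ 1.457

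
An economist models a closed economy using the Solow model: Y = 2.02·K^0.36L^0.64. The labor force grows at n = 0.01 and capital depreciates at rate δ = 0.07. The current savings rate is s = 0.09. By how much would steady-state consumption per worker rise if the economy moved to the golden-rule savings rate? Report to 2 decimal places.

Break-even investment rate: n + δ = 0.01 + 0.07 = 0.08.
Current steady state (s = 0.09): k* = (0.09·2.02/0.08)^(1/0.64) ≈ 3.6061, y* = 2.02·3.6061^0.36 ≈ 3.2054, c* = (1−0.09)·3.2054 ≈ 2.9169.
Maximizing c = f(k) − (n+δ)·k gives f'(k) = n+δ, i.e. 0.36·2.02·k^(0.36−1) = 0.08, so k_gold = (0.36·2.02/0.08)^(1/0.64) ≈ 31.4598.
y_gold = 2.02·31.4598^0.36 ≈ 6.9911, c_gold = y_gold − 0.08·k_gold ≈ 4.4743.
Gain: Δc = 4.4743 − 2.9169 ≈ 1.5574.

Δc ≈ 1.56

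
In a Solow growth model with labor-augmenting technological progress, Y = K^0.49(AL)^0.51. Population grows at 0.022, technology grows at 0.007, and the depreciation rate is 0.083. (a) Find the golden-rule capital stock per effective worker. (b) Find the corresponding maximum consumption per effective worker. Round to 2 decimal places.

Break-even investment rate: n + g + δ = 0.022 + 0.007 + 0.083 = 0.112.
Setting f'(k) = n+g+δ gives 0.49·k^(0.49−1) = 0.112, hence k_gold = (0.49/0.112)^(1/0.51) ≈ 18.0642.
y_gold = 18.0642^0.49 ≈ 4.1290; c_gold = y_gold − 0.112·k_gold ≈ 2.1058.

(a) k_gold ≈ 18.06; (b) c_gold ≈ 2.11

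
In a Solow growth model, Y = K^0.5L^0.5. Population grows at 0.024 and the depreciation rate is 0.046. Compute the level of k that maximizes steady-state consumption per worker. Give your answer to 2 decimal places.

k_gold ≈ 51.02

Break-even investment rate: n + δ = 0.024 + 0.046 = 0.07.
Setting f'(k) = n+δ gives 0.5·k^(0.5−1) = 0.07, hence k_gold = (0.5/0.07)^(1/0.5) ≈ 51.0204.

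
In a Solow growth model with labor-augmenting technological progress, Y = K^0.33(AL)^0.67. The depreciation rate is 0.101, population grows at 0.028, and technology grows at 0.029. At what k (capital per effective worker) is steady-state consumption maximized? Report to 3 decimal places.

The effective depreciation rate is n + g + δ = 0.028 + 0.029 + 0.101 = 0.158.
Golden rule sets MPK = n+g+δ: 0.33·k^(0.33−1) = 0.158, so k_gold = (0.33/0.158)^(1/0.67) ≈ 3.0019.

k_gold ≈ 3.002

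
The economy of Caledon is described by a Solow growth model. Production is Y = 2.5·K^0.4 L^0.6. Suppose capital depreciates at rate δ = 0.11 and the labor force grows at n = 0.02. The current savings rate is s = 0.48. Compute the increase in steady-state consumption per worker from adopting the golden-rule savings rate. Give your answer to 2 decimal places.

The effective depreciation rate is n + δ = 0.02 + 0.11 = 0.13.
Current steady state (s = 0.48): k* = (0.48·2.5/0.13)^(1/0.6) ≈ 40.6191, y* = 2.5·40.6191^0.4 ≈ 11.0010, c* = (1−0.48)·11.0010 ≈ 5.7205.
Maximizing c = f(k) − (n+δ)·k gives f'(k) = n+δ, i.e. 0.4·2.5·k^(0.4−1) = 0.13, so k_gold = (0.4·2.5/0.13)^(1/0.6) ≈ 29.9751.
y_gold = 2.5·29.9751^0.4 ≈ 9.7419, c_gold = y_gold − 0.13·k_gold ≈ 5.8452.
Gain: Δc = 5.8452 − 5.7205 ≈ 0.1246.

Δc ≈ 0.12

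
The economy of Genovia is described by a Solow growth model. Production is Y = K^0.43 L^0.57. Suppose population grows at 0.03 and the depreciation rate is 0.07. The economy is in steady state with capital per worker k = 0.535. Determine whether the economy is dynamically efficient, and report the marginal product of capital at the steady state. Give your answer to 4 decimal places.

dynamically efficient; MPK ≈ 0.6142

Break-even investment rate: n + δ = 0.03 + 0.07 = 0.1.
MPK = 0.43·k^(0.43−1) = 0.43·0.535^(-0.57) ≈ 0.6142.
MPK > 0.1, so the economy is dynamically efficient (under-saving).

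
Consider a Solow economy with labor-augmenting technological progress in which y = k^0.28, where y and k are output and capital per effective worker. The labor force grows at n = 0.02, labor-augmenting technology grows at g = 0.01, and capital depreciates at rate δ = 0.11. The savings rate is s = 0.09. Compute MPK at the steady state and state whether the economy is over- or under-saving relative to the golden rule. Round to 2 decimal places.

n + g + δ = 0.02 + 0.01 + 0.11 = 0.14.
Steady-state k*: s·k^0.28 = 0.14·k gives k* = (0.09/0.14)^(1/0.72) ≈ 0.5414.
MPK = 0.28·0.5414^(-0.72) ≈ 0.4356.
MPK > n+g+δ = 0.14, so the economy is dynamically efficient (under-saving).

under-saving; MPK ≈ 0.44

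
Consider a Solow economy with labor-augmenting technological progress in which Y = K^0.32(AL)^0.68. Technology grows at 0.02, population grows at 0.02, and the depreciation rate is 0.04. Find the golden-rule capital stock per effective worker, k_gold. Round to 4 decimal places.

n + g + δ = 0.02 + 0.02 + 0.04 = 0.08.
Setting f'(k) = n+g+δ gives 0.32·k^(0.32−1) = 0.08, hence k_gold = (0.32/0.08)^(1/0.68) ≈ 7.6804.

k_gold ≈ 7.6804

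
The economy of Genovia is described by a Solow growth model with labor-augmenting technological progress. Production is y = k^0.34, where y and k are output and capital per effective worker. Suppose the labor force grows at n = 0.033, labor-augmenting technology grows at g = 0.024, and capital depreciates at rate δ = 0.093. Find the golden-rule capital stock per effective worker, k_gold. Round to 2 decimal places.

k_gold ≈ 3.46

The effective depreciation rate is n + g + δ = 0.033 + 0.024 + 0.093 = 0.15.
At the golden rule the marginal product of capital equals n+g+δ: 0.34·k^(0.34−1) = 0.15. Solving, k_gold = (0.34/0.15)^(1/0.66) ≈ 3.4551.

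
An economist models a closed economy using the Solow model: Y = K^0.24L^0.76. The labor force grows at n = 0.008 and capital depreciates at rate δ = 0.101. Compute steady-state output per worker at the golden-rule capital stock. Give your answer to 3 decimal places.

y_gold ≈ 1.283

The effective depreciation rate is n + δ = 0.008 + 0.101 = 0.109.
Setting f'(k) = n+δ gives 0.24·k^(0.24−1) = 0.109, hence k_gold = (0.24/0.109)^(1/0.76) ≈ 2.8251.
Output: y_gold = k_gold^0.24 = 2.8251^0.24 ≈ 1.2831.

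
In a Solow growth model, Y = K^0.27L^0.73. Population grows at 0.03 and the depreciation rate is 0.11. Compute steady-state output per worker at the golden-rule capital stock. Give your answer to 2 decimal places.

The effective depreciation rate is n + δ = 0.03 + 0.11 = 0.14.
Golden rule sets MPK = n+δ: 0.27·k^(0.27−1) = 0.14, so k_gold = (0.27/0.14)^(1/0.73) ≈ 2.4589.
Output: y_gold = k_gold^0.27 = 2.4589^0.27 ≈ 1.2750.

y_gold ≈ 1.27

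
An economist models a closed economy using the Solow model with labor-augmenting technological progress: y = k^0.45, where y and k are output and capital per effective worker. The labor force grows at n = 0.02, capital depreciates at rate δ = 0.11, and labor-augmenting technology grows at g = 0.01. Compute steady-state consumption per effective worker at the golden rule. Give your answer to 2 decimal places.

n + g + δ = 0.02 + 0.01 + 0.11 = 0.14.
Setting f'(k) = n+g+δ gives 0.45·k^(0.45−1) = 0.14, hence k_gold = (0.45/0.14)^(1/0.55) ≈ 8.3555.
y_gold = 8.3555^0.45 ≈ 2.5995.
c_gold = y_gold − (n+g+δ)·k_gold = 2.5995 − 0.14·8.3555 ≈ 1.4297.

c_gold ≈ 1.43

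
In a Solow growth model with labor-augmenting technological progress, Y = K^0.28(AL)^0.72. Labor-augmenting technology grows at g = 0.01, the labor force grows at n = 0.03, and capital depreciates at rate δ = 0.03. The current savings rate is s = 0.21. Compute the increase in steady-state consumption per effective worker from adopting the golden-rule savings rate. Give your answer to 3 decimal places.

Δc ≈ 0.023

Capital per effective worker breaks even when investment replaces (n + g + δ)·k; here n + g + δ = 0.07.
Current steady state (s = 0.21): k* = (0.21/0.07)^(1/0.72) ≈ 4.5991, y* = 4.5991^0.28 ≈ 1.5330, c* = (1−0.21)·1.5330 ≈ 1.2111.
At the golden rule the marginal product of capital equals n+g+δ: 0.28·k^(0.28−1) = 0.07. Solving, k_gold = (0.28/0.07)^(1/0.72) ≈ 6.8580.
y_gold = 6.8580^0.28 ≈ 1.7145, c_gold = y_gold − 0.07·k_gold ≈ 1.2344.
Gain: Δc = 1.2344 − 1.2111 ≈ 0.0233.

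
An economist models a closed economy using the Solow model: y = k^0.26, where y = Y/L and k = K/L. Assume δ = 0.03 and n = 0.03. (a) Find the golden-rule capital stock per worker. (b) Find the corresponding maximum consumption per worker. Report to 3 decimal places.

(a) k_gold ≈ 7.254; (b) c_gold ≈ 1.239

Break-even investment rate: n + δ = 0.03 + 0.03 = 0.06.
At the golden rule the marginal product of capital equals n+δ: 0.26·k^(0.26−1) = 0.06. Solving, k_gold = (0.26/0.06)^(1/0.74) ≈ 7.2539.
y_gold = 7.2539^0.26 ≈ 1.6740; c_gold = y_gold − 0.06·k_gold ≈ 1.2387.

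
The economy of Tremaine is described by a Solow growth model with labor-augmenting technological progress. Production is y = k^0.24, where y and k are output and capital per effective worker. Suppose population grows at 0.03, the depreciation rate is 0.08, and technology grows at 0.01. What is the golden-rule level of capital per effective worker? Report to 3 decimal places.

The effective depreciation rate is n + g + δ = 0.03 + 0.01 + 0.08 = 0.12.
Maximizing c = f(k) − (n+g+δ)·k gives f'(k) = n+g+δ, i.e. 0.24·k^(0.24−1) = 0.12, so k_gold = (0.24/0.12)^(1/0.76) ≈ 2.4894.

k_gold ≈ 2.489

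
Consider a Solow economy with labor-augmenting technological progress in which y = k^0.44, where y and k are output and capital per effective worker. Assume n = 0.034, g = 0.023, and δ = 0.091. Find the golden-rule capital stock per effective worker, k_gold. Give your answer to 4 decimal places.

Break-even investment rate: n + g + δ = 0.034 + 0.023 + 0.091 = 0.148.
Golden rule sets MPK = n+g+δ: 0.44·k^(0.44−1) = 0.148, so k_gold = (0.44/0.148)^(1/0.56) ≈ 6.9982.

k_gold ≈ 6.9982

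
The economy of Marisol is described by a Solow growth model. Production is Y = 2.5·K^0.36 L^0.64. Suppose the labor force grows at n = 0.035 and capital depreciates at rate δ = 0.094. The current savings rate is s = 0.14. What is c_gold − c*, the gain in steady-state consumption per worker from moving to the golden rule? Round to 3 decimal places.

Δc ≈ 1.002

n + δ = 0.035 + 0.094 = 0.129.
Current steady state (s = 0.14): k* = (0.14·2.5/0.129)^(1/0.64) ≈ 4.7567, y* = 2.5·4.7567^0.36 ≈ 4.3830, c* = (1−0.14)·4.3830 ≈ 3.7694.
At the golden rule the marginal product of capital equals n+δ: 0.36·2.5·k^(0.36−1) = 0.129. Solving, k_gold = (0.36·2.5/0.129)^(1/0.64) ≈ 20.8069.
y_gold = 2.5·20.8069^0.36 ≈ 7.4558, c_gold = y_gold − 0.129·k_gold ≈ 4.7717.
Gain: Δc = 4.7717 − 3.7694 ≈ 1.0023.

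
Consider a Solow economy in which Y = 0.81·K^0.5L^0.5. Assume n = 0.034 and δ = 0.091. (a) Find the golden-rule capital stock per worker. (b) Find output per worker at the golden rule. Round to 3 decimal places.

The effective depreciation rate is n + δ = 0.034 + 0.091 = 0.125.
Setting f'(k) = n+δ gives 0.5·0.81·k^(0.5−1) = 0.125, hence k_gold = (0.5·0.81/0.125)^(1/0.5) ≈ 10.4976.
y_gold = 0.81·10.4976^0.5 ≈ 2.6244.

(a) k_gold ≈ 10.498; (b) y_gold ≈ 2.624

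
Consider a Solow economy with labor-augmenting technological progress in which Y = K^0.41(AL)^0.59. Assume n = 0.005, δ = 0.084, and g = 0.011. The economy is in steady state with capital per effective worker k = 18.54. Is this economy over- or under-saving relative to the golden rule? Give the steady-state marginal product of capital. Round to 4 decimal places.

Break-even investment rate: n + g + δ = 0.005 + 0.011 + 0.084 = 0.1.
MPK = 0.41·k^(0.41−1) = 0.41·18.54^(-0.59) ≈ 0.0732.
MPK < 0.1, so the economy is dynamically inefficient (over-saving).

over-saving; MPK ≈ 0.0732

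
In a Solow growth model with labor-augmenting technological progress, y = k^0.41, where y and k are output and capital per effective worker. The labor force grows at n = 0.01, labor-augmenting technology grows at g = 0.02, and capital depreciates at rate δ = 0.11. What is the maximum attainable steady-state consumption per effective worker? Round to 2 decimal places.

n + g + δ = 0.01 + 0.02 + 0.11 = 0.14.
Maximizing c = f(k) − (n+g+δ)·k gives f'(k) = n+g+δ, i.e. 0.41·k^(0.41−1) = 0.14, so k_gold = (0.41/0.14)^(1/0.59) ≈ 6.1793.
y_gold = 6.1793^0.41 ≈ 2.1100.
c_gold = y_gold − (n+g+δ)·k_gold = 2.1100 − 0.14·6.1793 ≈ 1.2449.

c_gold ≈ 1.24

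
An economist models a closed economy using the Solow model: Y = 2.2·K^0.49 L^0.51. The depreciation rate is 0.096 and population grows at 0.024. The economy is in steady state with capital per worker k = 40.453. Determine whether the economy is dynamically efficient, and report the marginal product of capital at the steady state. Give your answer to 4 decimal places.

n + δ = 0.024 + 0.096 = 0.12.
MPK = 0.49·2.2·k^(0.49−1) = 0.49·2.2·40.453^(-0.51) ≈ 0.1633.
MPK > 0.12, so the economy is dynamically efficient (under-saving).

dynamically efficient; MPK ≈ 0.1633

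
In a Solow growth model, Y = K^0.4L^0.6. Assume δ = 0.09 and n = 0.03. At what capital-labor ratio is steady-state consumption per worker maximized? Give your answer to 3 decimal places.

Capital per worker breaks even when investment replaces (n + δ)·k; here n + δ = 0.12.
At the golden rule the marginal product of capital equals n+δ: 0.4·k^(0.4−1) = 0.12. Solving, k_gold = (0.4/0.12)^(1/0.6) ≈ 7.4381.

k_gold ≈ 7.438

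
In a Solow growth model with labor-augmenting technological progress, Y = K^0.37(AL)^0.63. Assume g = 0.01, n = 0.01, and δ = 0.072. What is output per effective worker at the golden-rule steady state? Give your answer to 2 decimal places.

y_gold ≈ 2.26

Capital per effective worker breaks even when investment replaces (n + g + δ)·k; here n + g + δ = 0.092.
At the golden rule the marginal product of capital equals n+g+δ: 0.37·k^(0.37−1) = 0.092. Solving, k_gold = (0.37/0.092)^(1/0.63) ≈ 9.1072.
Output: y_gold = k_gold^0.37 = 9.1072^0.37 ≈ 2.2645.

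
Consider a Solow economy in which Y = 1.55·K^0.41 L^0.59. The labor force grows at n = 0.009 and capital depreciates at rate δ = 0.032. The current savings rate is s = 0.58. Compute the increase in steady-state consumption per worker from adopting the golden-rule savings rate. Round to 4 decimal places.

The effective depreciation rate is n + δ = 0.009 + 0.032 = 0.041.
Current steady state (s = 0.58): k* = (0.58·1.55/0.041)^(1/0.59) ≈ 187.4306, y* = 1.55·187.4306^0.41 ≈ 13.2494, c* = (1−0.58)·13.2494 ≈ 5.5647.
Setting f'(k) = n+δ gives 0.41·1.55·k^(0.41−1) = 0.041, hence k_gold = (0.41·1.55/0.041)^(1/0.59) ≈ 104.1145.
y_gold = 1.55·104.1145^0.41 ≈ 10.4115, c_gold = y_gold − 0.041·k_gold ≈ 6.1428.
Gain: Δc = 6.1428 − 5.5647 ≈ 0.5780.

Δc ≈ 0.5780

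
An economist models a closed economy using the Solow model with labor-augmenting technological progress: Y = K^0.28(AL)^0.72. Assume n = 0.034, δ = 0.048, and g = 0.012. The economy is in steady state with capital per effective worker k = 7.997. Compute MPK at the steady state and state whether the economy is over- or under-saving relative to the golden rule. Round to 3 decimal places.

Capital per effective worker breaks even when investment replaces (n + g + δ)·k; here n + g + δ = 0.094.
MPK = 0.28·k^(0.28−1) = 0.28·7.997^(-0.72) ≈ 0.0627.
MPK < 0.094, so the economy is dynamically inefficient (over-saving).

over-saving; MPK ≈ 0.063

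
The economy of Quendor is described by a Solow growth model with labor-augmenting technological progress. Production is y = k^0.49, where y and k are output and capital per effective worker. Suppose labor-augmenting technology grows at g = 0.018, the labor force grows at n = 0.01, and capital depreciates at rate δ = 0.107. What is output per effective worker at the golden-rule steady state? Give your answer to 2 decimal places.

Break-even investment rate: n + g + δ = 0.01 + 0.018 + 0.107 = 0.135.
Setting f'(k) = n+g+δ gives 0.49·k^(0.49−1) = 0.135, hence k_gold = (0.49/0.135)^(1/0.51) ≈ 12.5248.
Output: y_gold = k_gold^0.49 = 12.5248^0.49 ≈ 3.4507.

y_gold ≈ 3.45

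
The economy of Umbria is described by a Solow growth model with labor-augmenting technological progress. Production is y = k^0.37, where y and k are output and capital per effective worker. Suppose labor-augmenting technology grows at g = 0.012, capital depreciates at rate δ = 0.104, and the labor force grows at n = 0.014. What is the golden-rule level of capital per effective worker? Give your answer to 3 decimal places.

k_gold ≈ 5.261

Capital per effective worker breaks even when investment replaces (n + g + δ)·k; here n + g + δ = 0.13.
Maximizing c = f(k) − (n+g+δ)·k gives f'(k) = n+g+δ, i.e. 0.37·k^(0.37−1) = 0.13, so k_gold = (0.37/0.13)^(1/0.63) ≈ 5.2607.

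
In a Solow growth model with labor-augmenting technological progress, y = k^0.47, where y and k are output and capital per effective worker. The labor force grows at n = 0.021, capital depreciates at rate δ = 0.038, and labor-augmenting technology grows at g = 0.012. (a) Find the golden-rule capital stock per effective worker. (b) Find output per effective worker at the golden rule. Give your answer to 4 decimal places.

(a) k_gold ≈ 35.3797; (b) y_gold ≈ 5.3446

n + g + δ = 0.021 + 0.012 + 0.038 = 0.071.
At the golden rule the marginal product of capital equals n+g+δ: 0.47·k^(0.47−1) = 0.071. Solving, k_gold = (0.47/0.071)^(1/0.53) ≈ 35.3797.
y_gold = 35.3797^0.47 ≈ 5.3446.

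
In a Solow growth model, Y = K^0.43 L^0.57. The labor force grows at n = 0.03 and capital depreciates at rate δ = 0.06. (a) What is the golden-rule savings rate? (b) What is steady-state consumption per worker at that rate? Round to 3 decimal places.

The effective depreciation rate is n + δ = 0.03 + 0.06 = 0.09.
For Cobb-Douglas, s_gold equals capital's share: s_gold = 0.43.
At the golden rule the marginal product of capital equals n+δ: 0.43·k^(0.43−1) = 0.09. Solving, k_gold = (0.43/0.09)^(1/0.57) ≈ 15.5462.
y_gold = 15.5462^0.43 ≈ 3.2539; c_gold = (1−0.43)·y_gold ≈ 1.8547.

(a) s_gold = 0.430; (b) c_gold ≈ 1.855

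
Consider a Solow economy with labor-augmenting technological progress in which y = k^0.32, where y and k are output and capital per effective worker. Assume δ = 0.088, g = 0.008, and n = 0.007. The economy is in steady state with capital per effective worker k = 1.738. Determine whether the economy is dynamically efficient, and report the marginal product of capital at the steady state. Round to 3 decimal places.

The effective depreciation rate is n + g + δ = 0.007 + 0.008 + 0.088 = 0.103.
MPK = 0.32·k^(0.32−1) = 0.32·1.738^(-0.68) ≈ 0.2197.
MPK > 0.103, so the economy is dynamically efficient (under-saving).

dynamically efficient; MPK ≈ 0.220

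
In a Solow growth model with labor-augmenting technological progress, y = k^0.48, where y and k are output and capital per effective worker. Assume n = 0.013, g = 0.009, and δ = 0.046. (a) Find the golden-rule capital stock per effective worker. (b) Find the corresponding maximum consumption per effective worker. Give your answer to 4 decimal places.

(a) k_gold ≈ 42.8724; (b) c_gold ≈ 3.1583

n + g + δ = 0.013 + 0.009 + 0.046 = 0.068.
At the golden rule the marginal product of capital equals n+g+δ: 0.48·k^(0.48−1) = 0.068. Solving, k_gold = (0.48/0.068)^(1/0.52) ≈ 42.8724.
y_gold = 42.8724^0.48 ≈ 6.0736; c_gold = y_gold − 0.068·k_gold ≈ 3.1583.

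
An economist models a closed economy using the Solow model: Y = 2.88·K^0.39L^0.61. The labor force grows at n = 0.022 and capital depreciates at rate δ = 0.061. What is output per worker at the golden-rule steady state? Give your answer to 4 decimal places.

Capital per worker breaks even when investment replaces (n + δ)·k; here n + δ = 0.083.
Setting f'(k) = n+δ gives 0.39·2.88·k^(0.39−1) = 0.083, hence k_gold = (0.39·2.88/0.083)^(1/0.61) ≈ 71.5681.
Output: y_gold = 2.88·k_gold^0.39 = 2.88·71.5681^0.39 ≈ 15.2312.

y_gold ≈ 15.2312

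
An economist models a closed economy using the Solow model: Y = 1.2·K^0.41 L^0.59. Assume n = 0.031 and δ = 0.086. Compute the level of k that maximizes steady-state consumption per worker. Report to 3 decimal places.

The effective depreciation rate is n + δ = 0.031 + 0.086 = 0.117.
Maximizing c = f(k) − (n+δ)·k gives f'(k) = n+δ, i.e. 0.41·1.2·k^(0.41−1) = 0.117, so k_gold = (0.41·1.2/0.117)^(1/0.59) ≈ 11.4091.

k_gold ≈ 11.409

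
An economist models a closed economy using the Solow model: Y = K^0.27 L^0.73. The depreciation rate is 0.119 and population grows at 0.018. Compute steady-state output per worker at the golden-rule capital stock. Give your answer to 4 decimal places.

The effective depreciation rate is n + δ = 0.018 + 0.119 = 0.137.
Maximizing c = f(k) − (n+δ)·k gives f'(k) = n+δ, i.e. 0.27·k^(0.27−1) = 0.137, so k_gold = (0.27/0.137)^(1/0.73) ≈ 2.5329.
Output: y_gold = k_gold^0.27 = 2.5329^0.27 ≈ 1.2852.

y_gold ≈ 1.2852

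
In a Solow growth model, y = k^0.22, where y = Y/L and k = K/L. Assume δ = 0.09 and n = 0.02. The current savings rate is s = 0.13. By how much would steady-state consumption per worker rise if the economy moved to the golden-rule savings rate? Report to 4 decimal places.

Δc ≈ 0.0364

Capital per worker breaks even when investment replaces (n + δ)·k; here n + δ = 0.11.
Current steady state (s = 0.13): k* = (0.13/0.11)^(1/0.78) ≈ 1.2388, y* = 1.2388^0.22 ≈ 1.0482, c* = (1−0.13)·1.0482 ≈ 0.9120.
Golden rule sets MPK = n+δ: 0.22·k^(0.22−1) = 0.11, so k_gold = (0.22/0.11)^(1/0.78) ≈ 2.4318.
y_gold = 2.4318^0.22 ≈ 1.2159, c_gold = y_gold − 0.11·k_gold ≈ 0.9484.
Gain: Δc = 0.9484 − 0.9120 ≈ 0.0364.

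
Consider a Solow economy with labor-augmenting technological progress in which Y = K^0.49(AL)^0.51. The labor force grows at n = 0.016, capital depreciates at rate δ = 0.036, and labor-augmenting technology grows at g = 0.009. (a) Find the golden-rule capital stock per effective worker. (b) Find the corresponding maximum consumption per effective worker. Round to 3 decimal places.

(a) k_gold ≈ 59.463; (b) c_gold ≈ 3.775

Capital per effective worker breaks even when investment replaces (n + g + δ)·k; here n + g + δ = 0.061.
Setting f'(k) = n+g+δ gives 0.49·k^(0.49−1) = 0.061, hence k_gold = (0.49/0.061)^(1/0.51) ≈ 59.4631.
y_gold = 59.4631^0.49 ≈ 7.4025; c_gold = y_gold − 0.061·k_gold ≈ 3.7753.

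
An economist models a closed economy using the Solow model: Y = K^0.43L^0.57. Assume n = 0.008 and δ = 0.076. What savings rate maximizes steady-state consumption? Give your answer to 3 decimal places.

s_gold = 0.430

Capital per worker breaks even when investment replaces (n + δ)·k; here n + δ = 0.084.
At the golden rule MPK = n+δ, and in any Cobb-Douglas steady state s = (n+δ)·k/y = MPK·k/y = capital's share 0.43.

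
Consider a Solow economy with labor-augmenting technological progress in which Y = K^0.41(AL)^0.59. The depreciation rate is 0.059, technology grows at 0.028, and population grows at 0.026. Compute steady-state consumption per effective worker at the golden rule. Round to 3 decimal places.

c_gold ≈ 1.445

Capital per effective worker breaks even when investment replaces (n + g + δ)·k; here n + g + δ = 0.113.
Golden rule sets MPK = n+g+δ: 0.41·k^(0.41−1) = 0.113, so k_gold = (0.41/0.113)^(1/0.59) ≈ 8.8849.
y_gold = 8.8849^0.41 ≈ 2.4488.
c_gold = y_gold − (n+g+δ)·k_gold = 2.4488 − 0.113·8.8849 ≈ 1.4448.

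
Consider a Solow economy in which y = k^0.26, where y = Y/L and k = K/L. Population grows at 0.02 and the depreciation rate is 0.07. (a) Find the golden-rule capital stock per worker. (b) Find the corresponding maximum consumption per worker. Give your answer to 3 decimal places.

(a) k_gold ≈ 4.194; (b) c_gold ≈ 1.074

Break-even investment rate: n + δ = 0.02 + 0.07 = 0.09.
Setting f'(k) = n+δ gives 0.26·k^(0.26−1) = 0.09, hence k_gold = (0.26/0.09)^(1/0.74) ≈ 4.1938.
y_gold = 4.1938^0.26 ≈ 1.4517; c_gold = y_gold − 0.09·k_gold ≈ 1.0743.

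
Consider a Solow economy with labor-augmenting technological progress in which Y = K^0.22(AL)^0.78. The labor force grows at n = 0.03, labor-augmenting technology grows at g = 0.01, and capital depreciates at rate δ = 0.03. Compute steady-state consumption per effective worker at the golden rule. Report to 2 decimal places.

c_gold ≈ 1.08

n + g + δ = 0.03 + 0.01 + 0.03 = 0.07.
Setting f'(k) = n+g+δ gives 0.22·k^(0.22−1) = 0.07, hence k_gold = (0.22/0.07)^(1/0.78) ≈ 4.3411.
y_gold = 4.3411^0.22 ≈ 1.3812.
c_gold = y_gold − (n+g+δ)·k_gold = 1.3812 − 0.07·4.3411 ≈ 1.0774.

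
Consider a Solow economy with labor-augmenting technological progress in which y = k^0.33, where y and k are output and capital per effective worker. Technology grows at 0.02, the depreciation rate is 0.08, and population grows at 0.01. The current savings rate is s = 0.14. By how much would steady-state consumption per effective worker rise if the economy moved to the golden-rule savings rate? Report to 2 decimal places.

Δc ≈ 0.18

Break-even investment rate: n + g + δ = 0.01 + 0.02 + 0.08 = 0.11.
Current steady state (s = 0.14): k* = (0.14/0.11)^(1/0.67) ≈ 1.4332, y* = 1.4332^0.33 ≈ 1.1261, c* = (1−0.14)·1.1261 ≈ 0.9685.
Golden rule sets MPK = n+g+δ: 0.33·k^(0.33−1) = 0.11, so k_gold = (0.33/0.11)^(1/0.67) ≈ 5.1537.
y_gold = 5.1537^0.33 ≈ 1.7179, c_gold = y_gold − 0.11·k_gold ≈ 1.1510.
Gain: Δc = 1.1510 − 0.9685 ≈ 0.1825.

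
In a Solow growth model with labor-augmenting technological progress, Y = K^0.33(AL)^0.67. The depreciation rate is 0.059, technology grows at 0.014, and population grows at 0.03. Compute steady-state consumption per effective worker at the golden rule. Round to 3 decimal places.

The effective depreciation rate is n + g + δ = 0.03 + 0.014 + 0.059 = 0.103.
Maximizing c = f(k) − (n+g+δ)·k gives f'(k) = n+g+δ, i.e. 0.33·k^(0.33−1) = 0.103, so k_gold = (0.33/0.103)^(1/0.67) ≈ 5.6851.
y_gold = 5.6851^0.33 ≈ 1.7745.
c_gold = y_gold − (n+g+δ)·k_gold = 1.7745 − 0.103·5.6851 ≈ 1.1889.

c_gold ≈ 1.189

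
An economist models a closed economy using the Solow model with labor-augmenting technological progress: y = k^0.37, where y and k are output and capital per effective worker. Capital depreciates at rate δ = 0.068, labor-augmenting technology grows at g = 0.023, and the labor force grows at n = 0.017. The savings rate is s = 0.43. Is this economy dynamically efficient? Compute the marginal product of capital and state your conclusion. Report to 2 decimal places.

dynamically inefficient; MPK ≈ 0.09

Break-even investment rate: n + g + δ = 0.017 + 0.023 + 0.068 = 0.108.
Steady-state k*: s·k^0.37 = 0.108·k gives k* = (0.43/0.108)^(1/0.63) ≈ 8.9630.
MPK = 0.37·8.9630^(-0.63) ≈ 0.0929.
MPK < n+g+δ = 0.108, so the economy is dynamically inefficient (over-saving).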